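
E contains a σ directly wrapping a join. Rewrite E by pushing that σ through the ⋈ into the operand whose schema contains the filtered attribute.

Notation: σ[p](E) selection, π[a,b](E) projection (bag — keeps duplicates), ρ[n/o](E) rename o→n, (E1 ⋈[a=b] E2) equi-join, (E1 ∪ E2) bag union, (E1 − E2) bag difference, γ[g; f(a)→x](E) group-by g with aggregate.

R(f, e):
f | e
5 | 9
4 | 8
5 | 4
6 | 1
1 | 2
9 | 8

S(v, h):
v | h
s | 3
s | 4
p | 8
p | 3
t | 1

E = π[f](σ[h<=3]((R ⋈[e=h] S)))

σ filters on h, owned by the right side.
E' = π[f]((R ⋈[e=h] σ[h<=3](S)))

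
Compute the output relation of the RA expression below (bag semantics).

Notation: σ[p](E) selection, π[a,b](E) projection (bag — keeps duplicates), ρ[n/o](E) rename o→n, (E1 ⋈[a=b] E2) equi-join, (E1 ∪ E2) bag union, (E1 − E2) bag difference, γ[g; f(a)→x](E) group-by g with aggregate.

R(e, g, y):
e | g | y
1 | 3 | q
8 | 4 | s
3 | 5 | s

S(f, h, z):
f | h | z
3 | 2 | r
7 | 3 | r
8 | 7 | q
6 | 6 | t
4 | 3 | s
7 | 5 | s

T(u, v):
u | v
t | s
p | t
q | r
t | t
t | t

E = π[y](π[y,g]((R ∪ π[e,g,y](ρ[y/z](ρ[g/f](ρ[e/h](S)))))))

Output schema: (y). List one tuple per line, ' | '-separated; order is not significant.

Per-node cardinality:
  R → 3
  S → 6
  ρ[e/h](S) → 6
  ρ[g/f](ρ[e/h](S)) → 6
  ρ[y/z](ρ[g/f](ρ[e/h](S))) → 6
  π[e,g,y](ρ[y/z](ρ[g/f](ρ[e/h](S)))) → 6
  (R ∪ π[e,g,y](ρ[y/z](ρ[g/f](ρ[e/h](S))))) → 9
  π[y,g]((R ∪ π[e,g,y](ρ[y/z](ρ[g/f](ρ[e/h](S)))))) → 9
  π[y](π[y,g]((R ∪ π[e,g,y](ρ[y/z](ρ[g/f](ρ[e/h](S))))))) → 9

== RESULT ==
y
q
q
r
r
s
s
s
s
t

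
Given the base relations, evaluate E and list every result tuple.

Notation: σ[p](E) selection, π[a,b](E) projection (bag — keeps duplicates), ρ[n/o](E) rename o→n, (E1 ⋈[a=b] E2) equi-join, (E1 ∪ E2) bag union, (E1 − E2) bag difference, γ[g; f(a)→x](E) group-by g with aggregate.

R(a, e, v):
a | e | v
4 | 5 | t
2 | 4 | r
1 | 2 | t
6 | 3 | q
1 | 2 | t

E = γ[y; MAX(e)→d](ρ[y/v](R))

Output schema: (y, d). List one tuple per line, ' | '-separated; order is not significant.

Per-node cardinality:
  R → 5
  ρ[y/v](R) → 5
  γ[y; MAX(e)→d](ρ[y/v](R)) → 3

== RESULT ==
y | d
q | 3
r | 4
t | 5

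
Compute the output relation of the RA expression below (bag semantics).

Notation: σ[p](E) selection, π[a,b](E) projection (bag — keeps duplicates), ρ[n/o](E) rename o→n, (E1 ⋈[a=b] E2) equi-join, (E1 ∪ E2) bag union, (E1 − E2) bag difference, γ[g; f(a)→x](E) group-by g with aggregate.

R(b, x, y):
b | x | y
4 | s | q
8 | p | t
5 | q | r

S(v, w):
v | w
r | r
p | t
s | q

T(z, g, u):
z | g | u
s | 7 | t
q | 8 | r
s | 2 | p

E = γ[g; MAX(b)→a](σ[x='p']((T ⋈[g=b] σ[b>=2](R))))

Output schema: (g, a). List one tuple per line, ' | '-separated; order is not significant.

Row counts bottom-up:
  T → 3
  R → 3
  σ[b>=2](R) → 3
  (T ⋈[g=b] σ[b>=2](R)) → 1
  σ[x='p']((T ⋈[g=b] σ[b>=2](R))) → 1
  γ[g; MAX(b)→a](σ[x='p']((T ⋈[g=b] σ[b>=2](R)))) → 1

== RESULT ==
g | a
8 | 8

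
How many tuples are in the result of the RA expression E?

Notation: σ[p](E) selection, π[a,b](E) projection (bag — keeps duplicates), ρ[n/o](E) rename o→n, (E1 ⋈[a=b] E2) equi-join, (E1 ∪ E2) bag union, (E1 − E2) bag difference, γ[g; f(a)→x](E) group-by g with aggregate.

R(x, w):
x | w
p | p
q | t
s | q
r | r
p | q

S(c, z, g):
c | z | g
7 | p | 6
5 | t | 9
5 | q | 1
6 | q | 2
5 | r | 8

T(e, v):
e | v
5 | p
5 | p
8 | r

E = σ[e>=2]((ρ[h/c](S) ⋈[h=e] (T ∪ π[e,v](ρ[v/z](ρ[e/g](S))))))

Stepwise |·|:
  S → 5
  ρ[h/c](S) → 5
  T → 3
  S → 5
  ρ[e/g](S) → 5
  ρ[v/z](ρ[e/g](S)) → 5
  π[e,v](ρ[v/z](ρ[e/g](S))) → 5
  (T ∪ π[e,v](ρ[v/z](ρ[e/g](S)))) → 8
  (ρ[h/c](S) ⋈[h=e] (T ∪ π[e,v](ρ[v/z](ρ[e/g](S))))) → 7
  σ[e>=2]((ρ[h/c](S) ⋈[h=e] (T ∪ π[e,v](ρ[v/z](ρ[e/g](S)))))) → 7

|E| = 7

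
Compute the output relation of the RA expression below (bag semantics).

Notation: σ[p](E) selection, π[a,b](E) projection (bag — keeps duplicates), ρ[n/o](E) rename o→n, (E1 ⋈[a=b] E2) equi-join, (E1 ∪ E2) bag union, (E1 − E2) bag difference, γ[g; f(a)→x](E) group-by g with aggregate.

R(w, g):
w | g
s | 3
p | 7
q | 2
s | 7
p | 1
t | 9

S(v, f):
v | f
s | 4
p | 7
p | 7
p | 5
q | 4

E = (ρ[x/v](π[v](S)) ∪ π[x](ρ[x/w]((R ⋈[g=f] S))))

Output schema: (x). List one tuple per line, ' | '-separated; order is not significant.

Row counts bottom-up:
  S → 5
  π[v](S) → 5
  ρ[x/v](π[v](S)) → 5
  R → 6
  S → 5
  (R ⋈[g=f] S) → 4
  ρ[x/w]((R ⋈[g=f] S)) → 4
  π[x](ρ[x/w]((R ⋈[g=f] S))) → 4
  (ρ[x/v](π[v](S)) ∪ π[x](ρ[x/w]((R ⋈[g=f] S)))) → 9

== RESULT ==
x
p
p
p
p
p
q
s
s
s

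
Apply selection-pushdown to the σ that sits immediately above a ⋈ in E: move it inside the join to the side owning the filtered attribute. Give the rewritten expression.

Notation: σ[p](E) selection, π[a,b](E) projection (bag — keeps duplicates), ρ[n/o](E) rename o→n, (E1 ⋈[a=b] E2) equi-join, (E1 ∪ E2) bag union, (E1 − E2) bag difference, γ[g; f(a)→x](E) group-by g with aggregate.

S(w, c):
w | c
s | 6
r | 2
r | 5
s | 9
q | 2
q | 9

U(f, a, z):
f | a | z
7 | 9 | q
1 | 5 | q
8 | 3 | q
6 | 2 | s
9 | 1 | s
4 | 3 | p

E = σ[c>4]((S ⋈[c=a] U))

σ filters on c, owned by the left side.
E' = (σ[c>4](S) ⋈[c=a] U)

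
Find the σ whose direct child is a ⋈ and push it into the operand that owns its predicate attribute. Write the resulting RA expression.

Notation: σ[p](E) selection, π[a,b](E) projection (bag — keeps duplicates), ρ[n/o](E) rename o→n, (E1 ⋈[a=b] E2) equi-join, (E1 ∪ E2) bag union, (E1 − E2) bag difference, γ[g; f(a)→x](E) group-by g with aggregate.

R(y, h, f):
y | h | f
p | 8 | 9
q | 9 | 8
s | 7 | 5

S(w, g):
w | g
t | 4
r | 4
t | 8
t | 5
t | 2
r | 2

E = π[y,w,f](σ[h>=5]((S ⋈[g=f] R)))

σ filters on h, owned by the right side.
E' = π[y,w,f]((S ⋈[g=f] σ[h>=5](R)))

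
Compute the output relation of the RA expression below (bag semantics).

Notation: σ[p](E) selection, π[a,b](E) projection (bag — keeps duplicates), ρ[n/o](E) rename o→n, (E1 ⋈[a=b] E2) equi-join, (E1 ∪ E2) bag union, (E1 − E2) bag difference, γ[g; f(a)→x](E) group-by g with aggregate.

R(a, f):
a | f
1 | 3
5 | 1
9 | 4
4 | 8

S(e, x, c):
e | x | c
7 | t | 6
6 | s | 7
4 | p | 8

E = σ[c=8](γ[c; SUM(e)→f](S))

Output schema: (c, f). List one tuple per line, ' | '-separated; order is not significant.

Subexpression sizes:
  S → 3
  γ[c; SUM(e)→f](S) → 3
  σ[c=8](γ[c; SUM(e)→f](S)) → 1

== RESULT ==
c | f
8 | 4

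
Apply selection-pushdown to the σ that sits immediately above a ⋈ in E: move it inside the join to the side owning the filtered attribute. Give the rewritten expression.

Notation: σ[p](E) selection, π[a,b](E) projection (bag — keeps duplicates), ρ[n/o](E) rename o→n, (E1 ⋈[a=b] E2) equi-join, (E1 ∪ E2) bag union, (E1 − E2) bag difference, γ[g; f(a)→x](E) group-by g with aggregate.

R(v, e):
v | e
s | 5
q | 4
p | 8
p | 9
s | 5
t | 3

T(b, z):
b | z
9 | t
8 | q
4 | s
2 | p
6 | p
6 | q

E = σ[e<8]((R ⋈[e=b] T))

σ filters on e, owned by the left side.
E' = (σ[e<8](R) ⋈[e=b] T)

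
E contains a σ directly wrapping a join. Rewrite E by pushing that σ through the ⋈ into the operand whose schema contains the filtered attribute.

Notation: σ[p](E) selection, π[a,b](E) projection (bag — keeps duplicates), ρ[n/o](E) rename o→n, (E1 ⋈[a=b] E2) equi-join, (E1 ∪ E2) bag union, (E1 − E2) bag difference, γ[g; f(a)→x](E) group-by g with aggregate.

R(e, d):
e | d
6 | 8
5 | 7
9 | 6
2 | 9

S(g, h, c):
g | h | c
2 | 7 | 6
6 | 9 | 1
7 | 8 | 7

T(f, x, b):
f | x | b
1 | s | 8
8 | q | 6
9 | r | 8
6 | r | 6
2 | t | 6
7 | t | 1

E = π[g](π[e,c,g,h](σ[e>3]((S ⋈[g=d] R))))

σ filters on e, owned by the right side.
E' = π[g](π[e,c,g,h]((S ⋈[g=d] σ[e>3](R))))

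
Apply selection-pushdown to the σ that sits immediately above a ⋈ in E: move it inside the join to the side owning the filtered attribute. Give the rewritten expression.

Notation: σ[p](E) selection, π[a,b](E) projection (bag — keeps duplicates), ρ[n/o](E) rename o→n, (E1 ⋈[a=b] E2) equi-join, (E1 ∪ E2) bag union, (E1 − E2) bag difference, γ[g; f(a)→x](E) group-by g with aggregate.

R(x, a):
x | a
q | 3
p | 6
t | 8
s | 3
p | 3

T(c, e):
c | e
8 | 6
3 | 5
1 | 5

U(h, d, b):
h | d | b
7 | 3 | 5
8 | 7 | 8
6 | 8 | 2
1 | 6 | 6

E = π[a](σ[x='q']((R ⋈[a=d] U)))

σ filters on x, owned by the left side.
E' = π[a]((σ[x='q'](R) ⋈[a=d] U))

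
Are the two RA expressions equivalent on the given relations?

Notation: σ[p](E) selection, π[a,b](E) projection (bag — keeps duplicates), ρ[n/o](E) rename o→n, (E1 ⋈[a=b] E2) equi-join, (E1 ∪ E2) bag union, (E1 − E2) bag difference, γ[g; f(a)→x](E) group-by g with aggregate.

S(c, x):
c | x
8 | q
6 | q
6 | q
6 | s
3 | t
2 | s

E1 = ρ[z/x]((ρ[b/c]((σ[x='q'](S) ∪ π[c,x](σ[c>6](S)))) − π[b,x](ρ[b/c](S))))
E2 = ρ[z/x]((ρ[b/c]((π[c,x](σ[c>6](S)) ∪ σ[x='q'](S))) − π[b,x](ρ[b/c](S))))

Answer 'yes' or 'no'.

E1 row counts bottom-up:
  S → 6
  σ[x='q'](S) → 3
  S → 6
  σ[c>6](S) → 1
  π[c,x](σ[c>6](S)) → 1
  (σ[x='q'](S) ∪ π[c,x](σ[c>6](S))) → 4
  ρ[b/c]((σ[x='q'](S) ∪ π[c,x](σ[c>6](S)))) → 4
  S → 6
  ρ[b/c](S) → 6
  π[b,x](ρ[b/c](S)) → 6
  (ρ[b/c]((σ[x='q'](S) ∪ π[c,x](σ[c>6](S)))) − π[b,x](ρ[b/c](S))) → 1
  ρ[z/x]((ρ[b/c]((σ[x='q'](S) ∪ π[c,x](σ[c>6](S)))) − π[b,x](ρ[b/c](S)))) → 1
E2 row counts bottom-up:
  S → 6
  σ[c>6](S) → 1
  π[c,x](σ[c>6](S)) → 1
  S → 6
  σ[x='q'](S) → 3
  (π[c,x](σ[c>6](S)) ∪ σ[x='q'](S)) → 4
  ρ[b/c]((π[c,x](σ[c>6](S)) ∪ σ[x='q'](S))) → 4
  S → 6
  ρ[b/c](S) → 6
  π[b,x](ρ[b/c](S)) → 6
  (ρ[b/c]((π[c,x](σ[c>6](S)) ∪ σ[x='q'](S))) − π[b,x](ρ[b/c](S))) → 1
  ρ[z/x]((ρ[b/c]((π[c,x](σ[c>6](S)) ∪ σ[x='q'](S))) − π[b,x](ρ[b/c](S)))) → 1

E1 and E2 produce the same multiset:
b | z
8 | q

yes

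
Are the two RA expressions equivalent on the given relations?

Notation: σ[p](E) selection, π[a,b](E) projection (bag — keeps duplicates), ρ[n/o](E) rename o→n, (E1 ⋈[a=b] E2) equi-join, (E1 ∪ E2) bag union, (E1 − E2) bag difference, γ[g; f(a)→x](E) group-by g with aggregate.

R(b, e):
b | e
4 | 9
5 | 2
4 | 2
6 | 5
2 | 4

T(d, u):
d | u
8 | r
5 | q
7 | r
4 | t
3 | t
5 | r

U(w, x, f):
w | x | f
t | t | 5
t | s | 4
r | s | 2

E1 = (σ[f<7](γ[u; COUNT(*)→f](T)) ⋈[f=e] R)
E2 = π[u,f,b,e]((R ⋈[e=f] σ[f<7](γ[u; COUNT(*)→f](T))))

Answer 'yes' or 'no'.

E1 row counts bottom-up:
  T → 6
  γ[u; COUNT(*)→f](T) → 3
  σ[f<7](γ[u; COUNT(*)→f](T)) → 3
  R → 5
  (σ[f<7](γ[u; COUNT(*)→f](T)) ⋈[f=e] R) → 2
E2 row counts bottom-up:
  R → 5
  T → 6
  γ[u; COUNT(*)→f](T) → 3
  σ[f<7](γ[u; COUNT(*)→f](T)) → 3
  (R ⋈[e=f] σ[f<7](γ[u; COUNT(*)→f](T))) → 2
  π[u,f,b,e]((R ⋈[e=f] σ[f<7](γ[u; COUNT(*)→f](T)))) → 2

E1 and E2 produce the same multiset:
u | f | b | e
t | 2 | 4 | 2
t | 2 | 5 | 2

yes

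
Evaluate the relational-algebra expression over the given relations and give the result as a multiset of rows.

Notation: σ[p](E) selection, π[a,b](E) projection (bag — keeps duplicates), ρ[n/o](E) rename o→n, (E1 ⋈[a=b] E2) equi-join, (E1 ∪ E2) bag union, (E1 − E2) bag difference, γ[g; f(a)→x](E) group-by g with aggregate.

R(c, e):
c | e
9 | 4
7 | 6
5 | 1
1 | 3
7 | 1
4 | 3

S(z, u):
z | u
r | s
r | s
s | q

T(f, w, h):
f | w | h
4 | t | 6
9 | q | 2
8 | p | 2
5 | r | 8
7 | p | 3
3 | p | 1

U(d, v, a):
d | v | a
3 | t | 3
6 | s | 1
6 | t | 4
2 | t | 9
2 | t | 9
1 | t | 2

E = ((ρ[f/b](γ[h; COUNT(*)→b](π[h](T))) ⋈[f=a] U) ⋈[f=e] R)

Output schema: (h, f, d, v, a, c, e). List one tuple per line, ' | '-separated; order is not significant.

Subexpression sizes:
  T → 6
  π[h](T) → 6
  γ[h; COUNT(*)→b](π[h](T)) → 5
  ρ[f/b](γ[h; COUNT(*)→b](π[h](T))) → 5
  U → 6
  (ρ[f/b](γ[h; COUNT(*)→b](π[h](T))) ⋈[f=a] U) → 5
  R → 6
  ((ρ[f/b](γ[h; COUNT(*)→b](π[h](T))) ⋈[f=a] U) ⋈[f=e] R) → 8

== RESULT ==
h | f | d | v | a | c | e
1 | 1 | 6 | s | 1 | 5 | 1
1 | 1 | 6 | s | 1 | 7 | 1
3 | 1 | 6 | s | 1 | 5 | 1
3 | 1 | 6 | s | 1 | 7 | 1
6 | 1 | 6 | s | 1 | 5 | 1
6 | 1 | 6 | s | 1 | 7 | 1
8 | 1 | 6 | s | 1 | 5 | 1
8 | 1 | 6 | s | 1 | 7 | 1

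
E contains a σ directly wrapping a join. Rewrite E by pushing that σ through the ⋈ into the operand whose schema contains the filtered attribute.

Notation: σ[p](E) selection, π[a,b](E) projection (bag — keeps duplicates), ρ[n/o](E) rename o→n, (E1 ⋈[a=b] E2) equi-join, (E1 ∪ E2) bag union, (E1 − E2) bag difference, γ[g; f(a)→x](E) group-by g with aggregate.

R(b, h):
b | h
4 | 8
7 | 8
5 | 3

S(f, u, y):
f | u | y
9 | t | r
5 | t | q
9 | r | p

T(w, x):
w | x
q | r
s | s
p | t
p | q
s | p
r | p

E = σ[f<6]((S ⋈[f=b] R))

σ filters on f, owned by the left side.
E' = (σ[f<6](S) ⋈[f=b] R)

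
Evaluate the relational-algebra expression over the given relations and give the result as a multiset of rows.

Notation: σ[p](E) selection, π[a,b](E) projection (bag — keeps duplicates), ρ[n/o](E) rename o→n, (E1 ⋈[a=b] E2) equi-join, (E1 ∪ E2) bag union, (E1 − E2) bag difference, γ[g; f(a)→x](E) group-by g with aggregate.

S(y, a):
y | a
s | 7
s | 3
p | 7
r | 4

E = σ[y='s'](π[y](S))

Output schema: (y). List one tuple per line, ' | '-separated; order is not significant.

Per-node cardinality:
  S → 4
  π[y](S) → 4
  σ[y='s'](π[y](S)) → 2

== RESULT ==
y
s
s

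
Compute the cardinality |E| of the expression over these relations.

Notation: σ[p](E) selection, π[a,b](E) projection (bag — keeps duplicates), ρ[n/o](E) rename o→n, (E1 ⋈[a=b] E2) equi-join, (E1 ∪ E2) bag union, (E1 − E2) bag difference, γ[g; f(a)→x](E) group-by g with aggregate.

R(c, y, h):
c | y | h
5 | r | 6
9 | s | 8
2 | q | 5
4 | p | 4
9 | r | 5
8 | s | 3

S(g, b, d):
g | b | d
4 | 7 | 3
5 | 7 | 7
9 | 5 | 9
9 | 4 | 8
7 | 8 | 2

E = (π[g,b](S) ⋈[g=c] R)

Subexpression sizes:
  S → 5
  π[g,b](S) → 5
  R → 6
  (π[g,b](S) ⋈[g=c] R) → 6

|E| = 6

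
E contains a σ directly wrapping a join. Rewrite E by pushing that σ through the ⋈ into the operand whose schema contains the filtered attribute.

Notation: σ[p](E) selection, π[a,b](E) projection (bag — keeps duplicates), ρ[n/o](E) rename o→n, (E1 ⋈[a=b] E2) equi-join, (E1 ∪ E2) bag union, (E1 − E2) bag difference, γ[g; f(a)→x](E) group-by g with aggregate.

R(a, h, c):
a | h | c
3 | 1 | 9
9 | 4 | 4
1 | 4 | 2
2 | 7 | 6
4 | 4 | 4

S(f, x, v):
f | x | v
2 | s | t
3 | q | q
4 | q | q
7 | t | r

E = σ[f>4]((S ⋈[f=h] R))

σ filters on f, owned by the left side.
E' = (σ[f>4](S) ⋈[f=h] R)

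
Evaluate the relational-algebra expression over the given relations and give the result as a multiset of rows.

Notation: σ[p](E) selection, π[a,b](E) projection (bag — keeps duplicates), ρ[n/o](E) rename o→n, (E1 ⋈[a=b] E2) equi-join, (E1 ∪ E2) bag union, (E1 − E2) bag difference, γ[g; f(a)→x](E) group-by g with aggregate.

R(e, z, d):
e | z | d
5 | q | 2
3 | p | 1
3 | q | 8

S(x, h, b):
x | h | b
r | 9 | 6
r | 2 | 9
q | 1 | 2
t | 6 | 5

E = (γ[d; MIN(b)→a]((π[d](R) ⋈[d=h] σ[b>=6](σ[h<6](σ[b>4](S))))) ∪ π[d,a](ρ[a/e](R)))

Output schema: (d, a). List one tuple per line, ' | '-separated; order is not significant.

Stepwise |·|:
  R → 3
  π[d](R) → 3
  S → 4
  σ[b>4](S) → 3
  σ[h<6](σ[b>4](S)) → 1
  σ[b>=6](σ[h<6](σ[b>4](S))) → 1
  (π[d](R) ⋈[d=h] σ[b>=6](σ[h<6](σ[b>4](S)))) → 1
  γ[d; MIN(b)→a]((π[d](R) ⋈[d=h] σ[b>=6](σ[h<6](σ[b>4](S))))) → 1
  R → 3
  ρ[a/e](R) → 3
  π[d,a](ρ[a/e](R)) → 3
  (γ[d; MIN(b)→a]((π[d](R) ⋈[d=h] σ[b>=6](σ[h<6](σ[b>4](S))))) ∪ π[d,a](ρ[a/e](R))) → 4

== RESULT ==
d | a
1 | 3
2 | 5
2 | 9
8 | 3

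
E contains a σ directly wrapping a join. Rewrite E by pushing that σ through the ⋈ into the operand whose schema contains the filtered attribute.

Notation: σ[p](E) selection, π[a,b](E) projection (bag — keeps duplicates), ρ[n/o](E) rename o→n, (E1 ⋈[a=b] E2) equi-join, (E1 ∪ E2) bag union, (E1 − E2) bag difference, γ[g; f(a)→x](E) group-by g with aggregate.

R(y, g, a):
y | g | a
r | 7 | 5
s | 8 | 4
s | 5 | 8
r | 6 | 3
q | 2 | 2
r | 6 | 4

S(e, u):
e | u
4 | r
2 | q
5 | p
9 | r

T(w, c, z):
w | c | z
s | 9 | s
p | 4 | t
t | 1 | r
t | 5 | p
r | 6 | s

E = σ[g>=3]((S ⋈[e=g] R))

σ filters on g, owned by the right side.
E' = (S ⋈[e=g] σ[g>=3](R))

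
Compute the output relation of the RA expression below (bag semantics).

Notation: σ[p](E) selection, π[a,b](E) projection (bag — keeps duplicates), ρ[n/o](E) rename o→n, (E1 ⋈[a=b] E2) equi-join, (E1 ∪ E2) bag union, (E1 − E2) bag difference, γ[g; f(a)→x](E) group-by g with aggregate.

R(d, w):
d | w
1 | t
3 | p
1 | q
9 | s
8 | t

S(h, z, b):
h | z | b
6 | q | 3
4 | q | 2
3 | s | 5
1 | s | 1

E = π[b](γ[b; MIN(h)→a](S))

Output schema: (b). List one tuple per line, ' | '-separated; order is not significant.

Row counts bottom-up:
  S → 4
  γ[b; MIN(h)→a](S) → 4
  π[b](γ[b; MIN(h)→a](S)) → 4

== RESULT ==
b
1
2
3
5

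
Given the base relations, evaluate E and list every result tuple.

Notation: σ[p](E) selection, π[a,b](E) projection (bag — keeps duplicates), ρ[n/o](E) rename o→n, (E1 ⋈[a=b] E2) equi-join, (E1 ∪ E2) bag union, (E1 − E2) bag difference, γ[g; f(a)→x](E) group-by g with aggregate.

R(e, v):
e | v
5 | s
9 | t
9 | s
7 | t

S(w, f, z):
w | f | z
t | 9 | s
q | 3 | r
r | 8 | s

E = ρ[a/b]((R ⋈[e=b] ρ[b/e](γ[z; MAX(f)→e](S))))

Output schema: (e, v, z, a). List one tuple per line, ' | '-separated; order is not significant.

Per-node cardinality:
  R → 4
  S → 3
  γ[z; MAX(f)→e](S) → 2
  ρ[b/e](γ[z; MAX(f)→e](S)) → 2
  (R ⋈[e=b] ρ[b/e](γ[z; MAX(f)→e](S))) → 2
  ρ[a/b]((R ⋈[e=b] ρ[b/e](γ[z; MAX(f)→e](S)))) → 2

== RESULT ==
e | v | z | a
9 | s | s | 9
9 | t | s | 9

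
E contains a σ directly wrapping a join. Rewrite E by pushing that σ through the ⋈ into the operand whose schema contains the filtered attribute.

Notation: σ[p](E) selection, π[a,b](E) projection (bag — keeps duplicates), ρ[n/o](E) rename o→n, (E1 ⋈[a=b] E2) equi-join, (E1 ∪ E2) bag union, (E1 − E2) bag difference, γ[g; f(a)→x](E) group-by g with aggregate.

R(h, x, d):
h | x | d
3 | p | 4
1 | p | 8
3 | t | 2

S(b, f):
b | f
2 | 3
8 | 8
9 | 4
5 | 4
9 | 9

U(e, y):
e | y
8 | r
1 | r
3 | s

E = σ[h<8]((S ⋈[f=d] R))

σ filters on h, owned by the right side.
E' = (S ⋈[f=d] σ[h<8](R))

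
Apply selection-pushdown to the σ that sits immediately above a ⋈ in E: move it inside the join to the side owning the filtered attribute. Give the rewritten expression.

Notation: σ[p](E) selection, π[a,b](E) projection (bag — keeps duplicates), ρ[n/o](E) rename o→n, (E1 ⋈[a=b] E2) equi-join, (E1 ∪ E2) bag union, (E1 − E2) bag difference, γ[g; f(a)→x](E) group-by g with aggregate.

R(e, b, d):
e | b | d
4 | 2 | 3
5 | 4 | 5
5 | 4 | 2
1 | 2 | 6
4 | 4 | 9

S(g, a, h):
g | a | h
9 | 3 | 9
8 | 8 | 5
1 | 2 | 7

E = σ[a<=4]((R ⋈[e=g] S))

σ filters on a, owned by the right side.
E' = (R ⋈[e=g] σ[a<=4](S))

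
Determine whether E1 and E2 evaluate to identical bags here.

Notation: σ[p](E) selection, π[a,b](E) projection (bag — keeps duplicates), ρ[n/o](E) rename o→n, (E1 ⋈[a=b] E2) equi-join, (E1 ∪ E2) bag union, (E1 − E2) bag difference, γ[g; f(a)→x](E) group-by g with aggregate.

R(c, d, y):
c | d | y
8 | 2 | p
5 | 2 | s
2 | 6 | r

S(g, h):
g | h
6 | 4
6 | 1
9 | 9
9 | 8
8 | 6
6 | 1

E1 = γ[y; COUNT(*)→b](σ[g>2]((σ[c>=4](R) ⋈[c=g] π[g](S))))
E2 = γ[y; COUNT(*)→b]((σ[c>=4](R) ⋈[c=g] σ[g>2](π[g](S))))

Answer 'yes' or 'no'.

E1 subexpression sizes:
  R → 3
  σ[c>=4](R) → 2
  S → 6
  π[g](S) → 6
  (σ[c>=4](R) ⋈[c=g] π[g](S)) → 1
  σ[g>2]((σ[c>=4](R) ⋈[c=g] π[g](S))) → 1
  γ[y; COUNT(*)→b](σ[g>2]((σ[c>=4](R) ⋈[c=g] π[g](S)))) → 1
E2 subexpression sizes:
  R → 3
  σ[c>=4](R) → 2
  S → 6
  π[g](S) → 6
  σ[g>2](π[g](S)) → 6
  (σ[c>=4](R) ⋈[c=g] σ[g>2](π[g](S))) → 1
  γ[y; COUNT(*)→b]((σ[c>=4](R) ⋈[c=g] σ[g>2](π[g](S)))) → 1

E1 and E2 produce the same multiset:
y | b
p | 1

yes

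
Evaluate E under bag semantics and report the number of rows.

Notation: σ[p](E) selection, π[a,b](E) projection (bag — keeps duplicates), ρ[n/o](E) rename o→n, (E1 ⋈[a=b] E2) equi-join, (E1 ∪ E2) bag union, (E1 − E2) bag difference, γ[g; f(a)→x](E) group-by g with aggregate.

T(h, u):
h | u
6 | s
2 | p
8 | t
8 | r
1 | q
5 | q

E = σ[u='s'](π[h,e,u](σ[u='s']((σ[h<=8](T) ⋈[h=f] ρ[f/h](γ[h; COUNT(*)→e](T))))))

Subexpression sizes:
  T → 6
  σ[h<=8](T) → 6
  T → 6
  γ[h; COUNT(*)→e](T) → 5
  ρ[f/h](γ[h; COUNT(*)→e](T)) → 5
  (σ[h<=8](T) ⋈[h=f] ρ[f/h](γ[h; COUNT(*)→e](T))) → 6
  σ[u='s']((σ[h<=8](T) ⋈[h=f] ρ[f/h](γ[h; COUNT(*)→e](T)))) → 1
  π[h,e,u](σ[u='s']((σ[h<=8](T) ⋈[h=f] ρ[f/h](γ[h; COUNT(*)→e](T))))) → 1
  σ[u='s'](π[h,e,u](σ[u='s']((σ[h<=8](T) ⋈[h=f] ρ[f/h](γ[h; COUNT(*)→e](T)))))) → 1

|E| = 1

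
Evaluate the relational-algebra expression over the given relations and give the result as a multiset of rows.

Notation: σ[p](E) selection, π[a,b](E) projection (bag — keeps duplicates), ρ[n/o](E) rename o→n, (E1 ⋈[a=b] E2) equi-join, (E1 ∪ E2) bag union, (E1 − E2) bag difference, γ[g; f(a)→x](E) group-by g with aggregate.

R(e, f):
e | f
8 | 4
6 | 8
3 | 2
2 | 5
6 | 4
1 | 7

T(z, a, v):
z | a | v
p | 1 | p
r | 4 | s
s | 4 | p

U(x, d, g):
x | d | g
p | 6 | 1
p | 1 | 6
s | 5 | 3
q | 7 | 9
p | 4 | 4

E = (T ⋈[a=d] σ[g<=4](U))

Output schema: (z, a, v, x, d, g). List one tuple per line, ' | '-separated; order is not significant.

Subexpression sizes:
  T → 3
  U → 5
  σ[g<=4](U) → 3
  (T ⋈[a=d] σ[g<=4](U)) → 2

== RESULT ==
z | a | v | x | d | g
r | 4 | s | p | 4 | 4
s | 4 | p | p | 4 | 4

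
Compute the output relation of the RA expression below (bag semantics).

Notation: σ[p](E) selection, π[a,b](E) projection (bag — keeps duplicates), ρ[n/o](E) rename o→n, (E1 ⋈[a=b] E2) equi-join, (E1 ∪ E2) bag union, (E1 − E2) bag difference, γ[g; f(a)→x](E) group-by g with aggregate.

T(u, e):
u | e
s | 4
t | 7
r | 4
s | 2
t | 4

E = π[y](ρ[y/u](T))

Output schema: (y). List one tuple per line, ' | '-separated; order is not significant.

Row counts bottom-up:
  T → 5
  ρ[y/u](T) → 5
  π[y](ρ[y/u](T)) → 5

== RESULT ==
y
r
s
s
t
t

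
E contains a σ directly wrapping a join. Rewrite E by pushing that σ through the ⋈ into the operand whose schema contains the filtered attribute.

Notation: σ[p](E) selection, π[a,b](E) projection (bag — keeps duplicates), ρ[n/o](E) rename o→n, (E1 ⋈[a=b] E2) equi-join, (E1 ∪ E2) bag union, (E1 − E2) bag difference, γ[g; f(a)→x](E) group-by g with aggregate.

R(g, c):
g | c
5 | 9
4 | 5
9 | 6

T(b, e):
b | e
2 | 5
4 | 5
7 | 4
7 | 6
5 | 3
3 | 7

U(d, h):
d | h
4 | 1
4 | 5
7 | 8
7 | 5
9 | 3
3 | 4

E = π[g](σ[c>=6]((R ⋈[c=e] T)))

σ filters on c, owned by the left side.
E' = π[g]((σ[c>=6](R) ⋈[c=e] T))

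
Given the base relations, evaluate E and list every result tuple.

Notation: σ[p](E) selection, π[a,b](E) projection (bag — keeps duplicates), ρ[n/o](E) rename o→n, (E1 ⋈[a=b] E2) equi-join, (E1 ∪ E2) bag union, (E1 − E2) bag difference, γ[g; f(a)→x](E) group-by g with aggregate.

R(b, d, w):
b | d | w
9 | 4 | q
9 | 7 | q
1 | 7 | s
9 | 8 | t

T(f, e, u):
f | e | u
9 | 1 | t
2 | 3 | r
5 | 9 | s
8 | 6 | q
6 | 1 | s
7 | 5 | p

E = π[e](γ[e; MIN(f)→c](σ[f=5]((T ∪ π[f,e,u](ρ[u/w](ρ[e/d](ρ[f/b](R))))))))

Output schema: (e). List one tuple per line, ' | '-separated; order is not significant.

Stepwise |·|:
  T → 6
  R → 4
  ρ[f/b](R) → 4
  ρ[e/d](ρ[f/b](R)) → 4
  ρ[u/w](ρ[e/d](ρ[f/b](R))) → 4
  π[f,e,u](ρ[u/w](ρ[e/d](ρ[f/b](R)))) → 4
  (T ∪ π[f,e,u](ρ[u/w](ρ[e/d](ρ[f/b](R))))) → 10
  σ[f=5]((T ∪ π[f,e,u](ρ[u/w](ρ[e/d](ρ[f/b](R)))))) → 1
  γ[e; MIN(f)→c](σ[f=5]((T ∪ π[f,e,u](ρ[u/w](ρ[e/d](ρ[f/b](R))))))) → 1
  π[e](γ[e; MIN(f)→c](σ[f=5]((T ∪ π[f,e,u](ρ[u/w](ρ[e/d](ρ[f/b](R)))))))) → 1

== RESULT ==
e
9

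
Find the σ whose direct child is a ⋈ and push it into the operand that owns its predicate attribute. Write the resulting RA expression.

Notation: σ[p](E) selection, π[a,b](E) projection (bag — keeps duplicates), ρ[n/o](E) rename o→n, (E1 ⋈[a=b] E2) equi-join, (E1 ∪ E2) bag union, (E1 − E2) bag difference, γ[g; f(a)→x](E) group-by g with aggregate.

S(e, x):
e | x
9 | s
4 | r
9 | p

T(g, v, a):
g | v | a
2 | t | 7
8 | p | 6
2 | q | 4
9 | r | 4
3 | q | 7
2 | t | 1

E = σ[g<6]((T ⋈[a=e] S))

σ filters on g, owned by the left side.
E' = (σ[g<6](T) ⋈[a=e] S)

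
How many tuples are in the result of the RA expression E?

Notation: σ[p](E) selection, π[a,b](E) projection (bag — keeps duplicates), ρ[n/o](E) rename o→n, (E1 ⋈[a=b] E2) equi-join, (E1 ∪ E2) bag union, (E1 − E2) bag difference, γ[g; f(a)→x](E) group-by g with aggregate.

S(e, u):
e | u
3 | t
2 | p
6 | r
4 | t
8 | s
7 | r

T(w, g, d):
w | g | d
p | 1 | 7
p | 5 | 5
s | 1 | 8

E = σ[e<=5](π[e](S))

Stepwise |·|:
  S → 6
  π[e](S) → 6
  σ[e<=5](π[e](S)) → 3

|E| = 3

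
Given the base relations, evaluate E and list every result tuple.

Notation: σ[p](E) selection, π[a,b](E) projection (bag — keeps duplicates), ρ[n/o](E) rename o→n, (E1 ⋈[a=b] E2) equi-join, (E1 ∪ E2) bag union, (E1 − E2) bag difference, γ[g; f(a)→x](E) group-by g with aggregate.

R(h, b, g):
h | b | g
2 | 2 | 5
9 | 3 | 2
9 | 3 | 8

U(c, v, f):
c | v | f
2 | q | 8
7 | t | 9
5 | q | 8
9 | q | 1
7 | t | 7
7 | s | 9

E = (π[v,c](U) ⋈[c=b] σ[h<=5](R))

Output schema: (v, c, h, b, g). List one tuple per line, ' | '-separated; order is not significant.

Per-node cardinality:
  U → 6
  π[v,c](U) → 6
  R → 3
  σ[h<=5](R) → 1
  (π[v,c](U) ⋈[c=b] σ[h<=5](R)) → 1

== RESULT ==
v | c | h | b | g
q | 2 | 2 | 2 | 5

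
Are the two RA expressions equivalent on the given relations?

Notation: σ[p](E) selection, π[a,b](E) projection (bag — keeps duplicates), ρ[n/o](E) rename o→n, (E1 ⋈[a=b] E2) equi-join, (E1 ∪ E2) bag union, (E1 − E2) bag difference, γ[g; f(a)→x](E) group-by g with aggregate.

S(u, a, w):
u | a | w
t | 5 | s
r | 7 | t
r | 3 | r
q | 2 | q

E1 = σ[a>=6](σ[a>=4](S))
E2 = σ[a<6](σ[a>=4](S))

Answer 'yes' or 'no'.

E1 per-node cardinality:
  S → 4
  σ[a>=4](S) → 2
  σ[a>=6](σ[a>=4](S)) → 1
E2 per-node cardinality:
  S → 4
  σ[a>=4](S) → 2
  σ[a<6](σ[a>=4](S)) → 1

E1 result:
u | a | w
r | 7 | t
E2 result:
u | a | w
t | 5 | s
Witness: ('t', 5, 's') appears 0× in E1 but 1× in E2.

no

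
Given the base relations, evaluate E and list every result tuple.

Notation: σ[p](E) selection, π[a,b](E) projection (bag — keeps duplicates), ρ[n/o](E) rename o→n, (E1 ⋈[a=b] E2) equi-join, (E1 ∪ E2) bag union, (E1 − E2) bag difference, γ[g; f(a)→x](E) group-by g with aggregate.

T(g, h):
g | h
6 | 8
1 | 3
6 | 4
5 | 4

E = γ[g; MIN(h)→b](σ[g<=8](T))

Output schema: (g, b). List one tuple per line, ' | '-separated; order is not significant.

Row counts bottom-up:
  T → 4
  σ[g<=8](T) → 4
  γ[g; MIN(h)→b](σ[g<=8](T)) → 3

== RESULT ==
g | b
1 | 3
5 | 4
6 | 4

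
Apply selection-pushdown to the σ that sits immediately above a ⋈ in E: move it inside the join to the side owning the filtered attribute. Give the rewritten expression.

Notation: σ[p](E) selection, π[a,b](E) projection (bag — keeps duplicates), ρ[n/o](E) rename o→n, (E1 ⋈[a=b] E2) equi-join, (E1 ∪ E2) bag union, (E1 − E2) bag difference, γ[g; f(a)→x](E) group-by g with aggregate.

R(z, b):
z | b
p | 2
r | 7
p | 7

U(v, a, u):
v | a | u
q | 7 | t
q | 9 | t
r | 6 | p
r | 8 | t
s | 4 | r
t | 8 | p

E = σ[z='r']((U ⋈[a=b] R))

σ filters on z, owned by the right side.
E' = (U ⋈[a=b] σ[z='r'](R))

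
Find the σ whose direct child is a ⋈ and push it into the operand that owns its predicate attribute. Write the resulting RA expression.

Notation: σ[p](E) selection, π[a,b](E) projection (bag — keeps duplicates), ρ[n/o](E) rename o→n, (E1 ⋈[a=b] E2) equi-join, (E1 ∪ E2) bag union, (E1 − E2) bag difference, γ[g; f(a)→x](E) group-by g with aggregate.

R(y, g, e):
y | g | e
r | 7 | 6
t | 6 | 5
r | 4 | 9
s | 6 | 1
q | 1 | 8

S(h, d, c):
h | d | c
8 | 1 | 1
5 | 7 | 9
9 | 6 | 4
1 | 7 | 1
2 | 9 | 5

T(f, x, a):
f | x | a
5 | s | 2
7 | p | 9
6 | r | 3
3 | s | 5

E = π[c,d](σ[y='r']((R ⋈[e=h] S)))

σ filters on y, owned by the left side.
E' = π[c,d]((σ[y='r'](R) ⋈[e=h] S))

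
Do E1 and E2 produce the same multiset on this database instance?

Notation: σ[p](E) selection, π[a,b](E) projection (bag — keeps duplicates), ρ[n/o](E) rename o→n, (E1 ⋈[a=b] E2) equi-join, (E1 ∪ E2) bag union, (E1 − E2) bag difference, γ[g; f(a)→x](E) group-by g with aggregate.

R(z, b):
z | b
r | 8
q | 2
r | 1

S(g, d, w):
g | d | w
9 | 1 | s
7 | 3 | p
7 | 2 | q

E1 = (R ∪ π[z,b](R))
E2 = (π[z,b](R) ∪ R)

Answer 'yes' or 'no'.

E1 per-node cardinality:
  R → 3
  R → 3
  π[z,b](R) → 3
  (R ∪ π[z,b](R)) → 6
E2 per-node cardinality:
  R → 3
  π[z,b](R) → 3
  R → 3
  (π[z,b](R) ∪ R) → 6

E1 and E2 produce the same multiset:
z | b
q | 2
q | 2
r | 1
r | 1
r | 8
r | 8

yes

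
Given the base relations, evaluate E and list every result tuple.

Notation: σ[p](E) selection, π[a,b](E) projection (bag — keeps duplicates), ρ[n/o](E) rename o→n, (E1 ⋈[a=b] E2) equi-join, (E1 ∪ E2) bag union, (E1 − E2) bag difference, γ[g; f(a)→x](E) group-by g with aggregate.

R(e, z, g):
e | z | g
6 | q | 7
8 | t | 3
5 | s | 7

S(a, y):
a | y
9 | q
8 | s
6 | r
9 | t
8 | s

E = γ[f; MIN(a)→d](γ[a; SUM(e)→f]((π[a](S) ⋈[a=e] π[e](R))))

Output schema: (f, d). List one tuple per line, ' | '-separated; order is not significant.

Row counts bottom-up:
  S → 5
  π[a](S) → 5
  R → 3
  π[e](R) → 3
  (π[a](S) ⋈[a=e] π[e](R)) → 3
  γ[a; SUM(e)→f]((π[a](S) ⋈[a=e] π[e](R))) → 2
  γ[f; MIN(a)→d](γ[a; SUM(e)→f]((π[a](S) ⋈[a=e] π[e](R)))) → 2

== RESULT ==
f | d
6 | 6
16 | 8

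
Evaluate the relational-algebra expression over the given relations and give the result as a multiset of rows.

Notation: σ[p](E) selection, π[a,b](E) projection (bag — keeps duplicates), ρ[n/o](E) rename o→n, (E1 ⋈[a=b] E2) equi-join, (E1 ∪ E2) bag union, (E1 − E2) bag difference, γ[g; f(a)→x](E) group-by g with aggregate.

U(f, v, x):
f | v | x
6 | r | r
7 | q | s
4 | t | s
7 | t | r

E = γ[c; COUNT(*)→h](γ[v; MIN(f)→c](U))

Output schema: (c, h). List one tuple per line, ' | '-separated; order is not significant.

Per-node cardinality:
  U → 4
  γ[v; MIN(f)→c](U) → 3
  γ[c; COUNT(*)→h](γ[v; MIN(f)→c](U)) → 3

== RESULT ==
c | h
4 | 1
6 | 1
7 | 1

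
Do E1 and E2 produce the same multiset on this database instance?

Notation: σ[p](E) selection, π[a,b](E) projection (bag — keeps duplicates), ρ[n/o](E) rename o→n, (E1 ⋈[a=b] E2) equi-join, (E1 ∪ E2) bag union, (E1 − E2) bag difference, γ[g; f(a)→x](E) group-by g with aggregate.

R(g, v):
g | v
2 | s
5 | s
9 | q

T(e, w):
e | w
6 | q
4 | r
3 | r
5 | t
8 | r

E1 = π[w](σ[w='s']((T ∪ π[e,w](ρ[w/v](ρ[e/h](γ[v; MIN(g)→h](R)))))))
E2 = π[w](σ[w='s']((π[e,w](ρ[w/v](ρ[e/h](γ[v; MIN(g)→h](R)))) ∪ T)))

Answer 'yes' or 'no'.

E1 stepwise |·|:
  T → 5
  R → 3
  γ[v; MIN(g)→h](R) → 2
  ρ[e/h](γ[v; MIN(g)→h](R)) → 2
  ρ[w/v](ρ[e/h](γ[v; MIN(g)→h](R))) → 2
  π[e,w](ρ[w/v](ρ[e/h](γ[v; MIN(g)→h](R)))) → 2
  (T ∪ π[e,w](ρ[w/v](ρ[e/h](γ[v; MIN(g)→h](R))))) → 7
  σ[w='s']((T ∪ π[e,w](ρ[w/v](ρ[e/h](γ[v; MIN(g)→h](R)))))) → 1
  π[w](σ[w='s']((T ∪ π[e,w](ρ[w/v](ρ[e/h](γ[v; MIN(g)→h](R))))))) → 1
E2 stepwise |·|:
  R → 3
  γ[v; MIN(g)→h](R) → 2
  ρ[e/h](γ[v; MIN(g)→h](R)) → 2
  ρ[w/v](ρ[e/h](γ[v; MIN(g)→h](R))) → 2
  π[e,w](ρ[w/v](ρ[e/h](γ[v; MIN(g)→h](R)))) → 2
  T → 5
  (π[e,w](ρ[w/v](ρ[e/h](γ[v; MIN(g)→h](R)))) ∪ T) → 7
  σ[w='s']((π[e,w](ρ[w/v](ρ[e/h](γ[v; MIN(g)→h](R)))) ∪ T)) → 1
  π[w](σ[w='s']((π[e,w](ρ[w/v](ρ[e/h](γ[v; MIN(g)→h](R)))) ∪ T))) → 1

E1 and E2 produce the same multiset:
w
s

yes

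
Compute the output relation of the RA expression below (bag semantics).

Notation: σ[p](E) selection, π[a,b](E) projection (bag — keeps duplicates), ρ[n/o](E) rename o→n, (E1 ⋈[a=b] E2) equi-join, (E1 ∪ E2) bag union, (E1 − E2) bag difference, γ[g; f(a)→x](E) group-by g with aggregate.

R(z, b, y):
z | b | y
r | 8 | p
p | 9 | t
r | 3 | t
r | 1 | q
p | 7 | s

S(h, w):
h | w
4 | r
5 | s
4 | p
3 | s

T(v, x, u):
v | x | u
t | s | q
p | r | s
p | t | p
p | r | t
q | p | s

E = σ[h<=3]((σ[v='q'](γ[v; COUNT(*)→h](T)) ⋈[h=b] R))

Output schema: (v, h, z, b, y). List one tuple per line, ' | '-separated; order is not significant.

Stepwise |·|:
  T → 5
  γ[v; COUNT(*)→h](T) → 3
  σ[v='q'](γ[v; COUNT(*)→h](T)) → 1
  R → 5
  (σ[v='q'](γ[v; COUNT(*)→h](T)) ⋈[h=b] R) → 1
  σ[h<=3]((σ[v='q'](γ[v; COUNT(*)→h](T)) ⋈[h=b] R)) → 1

== RESULT ==
v | h | z | b | y
q | 1 | r | 1 | q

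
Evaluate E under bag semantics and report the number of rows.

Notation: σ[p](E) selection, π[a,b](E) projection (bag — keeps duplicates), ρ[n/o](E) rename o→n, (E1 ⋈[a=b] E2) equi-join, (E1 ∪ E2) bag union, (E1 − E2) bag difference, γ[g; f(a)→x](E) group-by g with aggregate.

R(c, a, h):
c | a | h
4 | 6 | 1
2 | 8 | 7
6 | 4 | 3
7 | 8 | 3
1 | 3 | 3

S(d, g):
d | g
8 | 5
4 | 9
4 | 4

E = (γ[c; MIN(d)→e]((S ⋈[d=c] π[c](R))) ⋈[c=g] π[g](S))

Row counts bottom-up:
  S → 3
  R → 5
  π[c](R) → 5
  (S ⋈[d=c] π[c](R)) → 2
  γ[c; MIN(d)→e]((S ⋈[d=c] π[c](R))) → 1
  S → 3
  π[g](S) → 3
  (γ[c; MIN(d)→e]((S ⋈[d=c] π[c](R))) ⋈[c=g] π[g](S)) → 1

|E| = 1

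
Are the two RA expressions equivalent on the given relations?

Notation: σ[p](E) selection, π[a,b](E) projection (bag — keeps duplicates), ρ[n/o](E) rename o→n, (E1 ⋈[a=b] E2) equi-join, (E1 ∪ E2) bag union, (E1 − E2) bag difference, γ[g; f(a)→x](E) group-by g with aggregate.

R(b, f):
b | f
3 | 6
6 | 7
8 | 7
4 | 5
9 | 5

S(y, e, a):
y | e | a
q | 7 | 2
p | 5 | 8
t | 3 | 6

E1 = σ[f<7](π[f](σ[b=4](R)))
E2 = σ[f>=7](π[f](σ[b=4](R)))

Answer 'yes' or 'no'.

E1 subexpression sizes:
  R → 5
  σ[b=4](R) → 1
  π[f](σ[b=4](R)) → 1
  σ[f<7](π[f](σ[b=4](R))) → 1
E2 subexpression sizes:
  R → 5
  σ[b=4](R) → 1
  π[f](σ[b=4](R)) → 1
  σ[f>=7](π[f](σ[b=4](R))) → 0

E1 result:
f
5
E2 result:
f
(0 rows)
Witness: (5,) appears 1× in E1 but 0× in E2.

no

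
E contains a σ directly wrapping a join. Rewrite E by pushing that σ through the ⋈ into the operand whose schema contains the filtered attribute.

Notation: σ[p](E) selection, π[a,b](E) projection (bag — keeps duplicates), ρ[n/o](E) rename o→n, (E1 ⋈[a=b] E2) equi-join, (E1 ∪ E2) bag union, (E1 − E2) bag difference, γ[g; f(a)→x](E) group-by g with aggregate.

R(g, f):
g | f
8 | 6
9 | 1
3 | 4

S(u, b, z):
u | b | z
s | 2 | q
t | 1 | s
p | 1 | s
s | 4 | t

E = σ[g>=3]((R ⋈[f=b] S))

σ filters on g, owned by the left side.
E' = (σ[g>=3](R) ⋈[f=b] S)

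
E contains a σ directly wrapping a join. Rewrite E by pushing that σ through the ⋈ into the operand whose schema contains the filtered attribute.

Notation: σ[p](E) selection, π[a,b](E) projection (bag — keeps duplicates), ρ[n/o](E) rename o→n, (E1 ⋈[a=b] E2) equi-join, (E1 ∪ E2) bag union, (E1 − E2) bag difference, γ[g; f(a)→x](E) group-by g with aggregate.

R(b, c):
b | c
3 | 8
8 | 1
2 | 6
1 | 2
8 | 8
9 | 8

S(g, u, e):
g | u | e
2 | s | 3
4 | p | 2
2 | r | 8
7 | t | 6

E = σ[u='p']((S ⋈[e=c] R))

σ filters on u, owned by the left side.
E' = (σ[u='p'](S) ⋈[e=c] R)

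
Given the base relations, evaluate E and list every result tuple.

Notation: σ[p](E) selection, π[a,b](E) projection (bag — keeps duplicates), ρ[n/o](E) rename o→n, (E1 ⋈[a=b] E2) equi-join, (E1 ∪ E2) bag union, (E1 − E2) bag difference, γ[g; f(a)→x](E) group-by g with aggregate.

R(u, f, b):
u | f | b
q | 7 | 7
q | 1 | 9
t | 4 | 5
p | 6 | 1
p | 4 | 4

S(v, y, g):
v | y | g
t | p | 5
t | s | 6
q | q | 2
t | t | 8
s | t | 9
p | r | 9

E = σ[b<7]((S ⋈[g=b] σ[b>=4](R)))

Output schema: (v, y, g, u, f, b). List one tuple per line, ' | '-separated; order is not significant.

Subexpression sizes:
  S → 6
  R → 5
  σ[b>=4](R) → 4
  (S ⋈[g=b] σ[b>=4](R)) → 3
  σ[b<7]((S ⋈[g=b] σ[b>=4](R))) → 1

== RESULT ==
v | y | g | u | f | b
t | p | 5 | t | 4 | 5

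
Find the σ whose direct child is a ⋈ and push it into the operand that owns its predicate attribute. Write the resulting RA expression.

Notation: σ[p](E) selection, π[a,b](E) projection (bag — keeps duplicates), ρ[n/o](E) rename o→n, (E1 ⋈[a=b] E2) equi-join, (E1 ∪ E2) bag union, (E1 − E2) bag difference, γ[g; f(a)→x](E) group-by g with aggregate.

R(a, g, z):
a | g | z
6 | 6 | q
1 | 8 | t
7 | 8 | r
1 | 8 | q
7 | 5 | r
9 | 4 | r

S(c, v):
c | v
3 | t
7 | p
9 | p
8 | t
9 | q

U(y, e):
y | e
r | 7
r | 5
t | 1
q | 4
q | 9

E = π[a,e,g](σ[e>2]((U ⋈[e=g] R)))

σ filters on e, owned by the left side.
E' = π[a,e,g]((σ[e>2](U) ⋈[e=g] R))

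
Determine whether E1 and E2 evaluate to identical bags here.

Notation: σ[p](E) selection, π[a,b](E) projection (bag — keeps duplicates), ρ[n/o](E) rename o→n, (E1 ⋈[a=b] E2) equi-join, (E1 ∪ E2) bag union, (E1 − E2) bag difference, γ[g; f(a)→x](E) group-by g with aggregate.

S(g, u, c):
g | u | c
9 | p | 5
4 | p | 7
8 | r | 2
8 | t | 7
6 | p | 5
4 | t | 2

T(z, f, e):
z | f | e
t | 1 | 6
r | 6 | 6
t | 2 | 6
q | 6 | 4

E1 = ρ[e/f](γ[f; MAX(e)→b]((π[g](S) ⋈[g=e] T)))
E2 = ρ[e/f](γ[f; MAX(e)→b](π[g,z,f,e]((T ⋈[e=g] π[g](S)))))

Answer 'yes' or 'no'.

E1 subexpression sizes:
  S → 6
  π[g](S) → 6
  T → 4
  (π[g](S) ⋈[g=e] T) → 5
  γ[f; MAX(e)→b]((π[g](S) ⋈[g=e] T)) → 3
  ρ[e/f](γ[f; MAX(e)→b]((π[g](S) ⋈[g=e] T))) → 3
E2 subexpression sizes:
  T → 4
  S → 6
  π[g](S) → 6
  (T ⋈[e=g] π[g](S)) → 5
  π[g,z,f,e]((T ⋈[e=g] π[g](S))) → 5
  γ[f; MAX(e)→b](π[g,z,f,e]((T ⋈[e=g] π[g](S)))) → 3
  ρ[e/f](γ[f; MAX(e)→b](π[g,z,f,e]((T ⋈[e=g] π[g](S))))) → 3

E1 and E2 produce the same multiset:
e | b
1 | 6
2 | 6
6 | 6

yes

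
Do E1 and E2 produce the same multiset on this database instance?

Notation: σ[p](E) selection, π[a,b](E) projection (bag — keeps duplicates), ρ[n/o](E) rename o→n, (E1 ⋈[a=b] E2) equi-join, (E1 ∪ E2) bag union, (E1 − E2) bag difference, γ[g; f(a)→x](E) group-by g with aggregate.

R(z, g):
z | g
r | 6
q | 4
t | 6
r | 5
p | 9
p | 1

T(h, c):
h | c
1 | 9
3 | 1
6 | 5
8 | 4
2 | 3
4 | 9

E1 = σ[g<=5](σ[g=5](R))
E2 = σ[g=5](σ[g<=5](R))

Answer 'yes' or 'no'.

E1 stepwise |·|:
  R → 6
  σ[g=5](R) → 1
  σ[g<=5](σ[g=5](R)) → 1
E2 stepwise |·|:
  R → 6
  σ[g<=5](R) → 3
  σ[g=5](σ[g<=5](R)) → 1

E1 and E2 produce the same multiset:
z | g
r | 5

yes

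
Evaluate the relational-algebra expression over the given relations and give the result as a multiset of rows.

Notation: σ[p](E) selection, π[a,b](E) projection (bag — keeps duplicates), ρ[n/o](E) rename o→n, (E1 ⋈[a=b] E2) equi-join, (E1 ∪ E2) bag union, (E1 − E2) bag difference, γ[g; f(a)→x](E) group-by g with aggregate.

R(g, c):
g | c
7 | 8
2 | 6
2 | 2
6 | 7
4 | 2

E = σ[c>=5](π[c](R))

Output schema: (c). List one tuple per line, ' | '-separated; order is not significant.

Subexpression sizes:
  R → 5
  π[c](R) → 5
  σ[c>=5](π[c](R)) → 3

== RESULT ==
c
6
7
8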